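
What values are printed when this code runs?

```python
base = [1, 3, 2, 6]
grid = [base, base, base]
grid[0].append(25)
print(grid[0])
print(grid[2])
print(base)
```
[1, 3, 2, 6, 25]
[1, 3, 2, 6, 25]
[1, 3, 2, 6, 25]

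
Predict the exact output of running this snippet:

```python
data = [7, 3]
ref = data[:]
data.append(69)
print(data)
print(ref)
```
[7, 3, 69]
[7, 3]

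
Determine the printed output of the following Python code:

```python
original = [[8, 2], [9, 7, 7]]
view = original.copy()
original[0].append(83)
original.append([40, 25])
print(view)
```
[[8, 2, 83], [9, 7, 7]]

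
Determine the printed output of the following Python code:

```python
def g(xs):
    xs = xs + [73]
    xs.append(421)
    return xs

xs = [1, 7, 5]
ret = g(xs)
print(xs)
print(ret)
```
[1, 7, 5]
[1, 7, 5, 73, 421]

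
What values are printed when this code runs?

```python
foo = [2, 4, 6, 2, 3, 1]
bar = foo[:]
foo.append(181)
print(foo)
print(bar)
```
[2, 4, 6, 2, 3, 1, 181]
[2, 4, 6, 2, 3, 1]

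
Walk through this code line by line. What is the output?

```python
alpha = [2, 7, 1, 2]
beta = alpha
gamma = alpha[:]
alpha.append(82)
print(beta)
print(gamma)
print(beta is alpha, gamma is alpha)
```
[2, 7, 1, 2, 82]
[2, 7, 1, 2]
True False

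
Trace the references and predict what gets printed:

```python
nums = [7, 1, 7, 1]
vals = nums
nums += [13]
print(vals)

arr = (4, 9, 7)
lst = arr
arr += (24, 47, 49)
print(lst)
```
[7, 1, 7, 1, 13]
(4, 9, 7)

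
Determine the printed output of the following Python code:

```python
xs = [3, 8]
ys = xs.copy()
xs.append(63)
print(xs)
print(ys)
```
[3, 8, 63]
[3, 8]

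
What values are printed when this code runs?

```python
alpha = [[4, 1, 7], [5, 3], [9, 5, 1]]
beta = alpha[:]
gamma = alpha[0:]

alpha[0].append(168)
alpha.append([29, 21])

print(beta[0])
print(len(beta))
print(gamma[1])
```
[4, 1, 7, 168]
3
[5, 3]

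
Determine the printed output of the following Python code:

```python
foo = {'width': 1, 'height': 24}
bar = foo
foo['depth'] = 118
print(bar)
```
{'width': 1, 'height': 24, 'depth': 118}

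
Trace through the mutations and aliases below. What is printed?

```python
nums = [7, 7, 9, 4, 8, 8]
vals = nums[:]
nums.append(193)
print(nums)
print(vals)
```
[7, 7, 9, 4, 8, 8, 193]
[7, 7, 9, 4, 8, 8]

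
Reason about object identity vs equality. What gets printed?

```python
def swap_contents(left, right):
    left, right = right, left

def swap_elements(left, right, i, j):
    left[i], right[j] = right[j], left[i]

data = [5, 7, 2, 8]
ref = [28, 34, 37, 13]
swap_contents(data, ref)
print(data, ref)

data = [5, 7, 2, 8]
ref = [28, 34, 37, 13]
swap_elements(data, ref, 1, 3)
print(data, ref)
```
[5, 7, 2, 8] [28, 34, 37, 13]
[5, 13, 2, 8] [28, 34, 37, 7]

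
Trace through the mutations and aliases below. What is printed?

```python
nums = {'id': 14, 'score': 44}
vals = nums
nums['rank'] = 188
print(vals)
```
{'id': 14, 'score': 44, 'rank': 188}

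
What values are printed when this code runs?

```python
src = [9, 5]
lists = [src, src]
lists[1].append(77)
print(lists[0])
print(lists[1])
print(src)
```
[9, 5, 77]
[9, 5, 77]
[9, 5, 77]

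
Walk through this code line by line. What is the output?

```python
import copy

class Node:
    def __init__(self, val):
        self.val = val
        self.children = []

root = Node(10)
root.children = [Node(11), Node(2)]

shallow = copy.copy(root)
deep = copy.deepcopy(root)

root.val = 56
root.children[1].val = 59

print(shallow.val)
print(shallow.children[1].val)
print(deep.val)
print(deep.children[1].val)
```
10
59
10
2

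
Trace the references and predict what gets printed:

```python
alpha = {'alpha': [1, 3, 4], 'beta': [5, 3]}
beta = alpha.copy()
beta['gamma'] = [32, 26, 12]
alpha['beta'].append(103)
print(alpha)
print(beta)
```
{'alpha': [1, 3, 4], 'beta': [5, 3, 103]}
{'alpha': [1, 3, 4], 'beta': [5, 3, 103], 'gamma': [32, 26, 12]}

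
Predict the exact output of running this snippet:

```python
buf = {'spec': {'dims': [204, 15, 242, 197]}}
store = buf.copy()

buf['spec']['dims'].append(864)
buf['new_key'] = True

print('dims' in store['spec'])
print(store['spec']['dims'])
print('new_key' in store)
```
True
[204, 15, 242, 197, 864]
False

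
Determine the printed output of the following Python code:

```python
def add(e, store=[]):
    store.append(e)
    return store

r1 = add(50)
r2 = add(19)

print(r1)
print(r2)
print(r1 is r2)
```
[50, 19]
[50, 19]
True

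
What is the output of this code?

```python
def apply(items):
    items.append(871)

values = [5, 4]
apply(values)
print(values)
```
[5, 4, 871]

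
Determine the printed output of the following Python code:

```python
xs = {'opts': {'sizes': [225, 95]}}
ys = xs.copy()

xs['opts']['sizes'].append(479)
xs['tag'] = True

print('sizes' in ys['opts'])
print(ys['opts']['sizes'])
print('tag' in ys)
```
True
[225, 95, 479]
False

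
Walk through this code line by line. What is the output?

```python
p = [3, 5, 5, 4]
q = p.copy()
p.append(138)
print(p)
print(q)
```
[3, 5, 5, 4, 138]
[3, 5, 5, 4]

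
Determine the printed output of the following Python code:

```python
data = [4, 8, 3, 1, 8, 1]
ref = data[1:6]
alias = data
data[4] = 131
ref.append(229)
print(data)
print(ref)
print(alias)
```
[4, 8, 3, 1, 131, 1]
[8, 3, 1, 8, 1, 229]
[4, 8, 3, 1, 131, 1]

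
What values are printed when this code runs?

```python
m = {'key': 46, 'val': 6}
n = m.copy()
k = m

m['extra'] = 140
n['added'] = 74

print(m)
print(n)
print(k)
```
{'key': 46, 'val': 6, 'extra': 140}
{'key': 46, 'val': 6, 'added': 74}
{'key': 46, 'val': 6, 'extra': 140}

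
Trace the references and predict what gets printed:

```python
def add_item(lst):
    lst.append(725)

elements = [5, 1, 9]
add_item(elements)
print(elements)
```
[5, 1, 9, 725]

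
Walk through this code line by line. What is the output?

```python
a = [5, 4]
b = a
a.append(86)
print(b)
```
[5, 4, 86]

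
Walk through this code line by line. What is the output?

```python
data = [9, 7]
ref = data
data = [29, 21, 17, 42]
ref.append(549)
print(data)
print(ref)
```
[29, 21, 17, 42]
[9, 7, 549]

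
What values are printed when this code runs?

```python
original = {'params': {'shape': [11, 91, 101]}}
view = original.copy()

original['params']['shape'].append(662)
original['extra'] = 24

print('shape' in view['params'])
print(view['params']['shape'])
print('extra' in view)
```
True
[11, 91, 101, 662]
False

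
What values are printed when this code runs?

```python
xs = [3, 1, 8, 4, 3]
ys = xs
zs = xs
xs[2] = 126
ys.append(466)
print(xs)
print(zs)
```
[3, 1, 126, 4, 3, 466]
[3, 1, 126, 4, 3, 466]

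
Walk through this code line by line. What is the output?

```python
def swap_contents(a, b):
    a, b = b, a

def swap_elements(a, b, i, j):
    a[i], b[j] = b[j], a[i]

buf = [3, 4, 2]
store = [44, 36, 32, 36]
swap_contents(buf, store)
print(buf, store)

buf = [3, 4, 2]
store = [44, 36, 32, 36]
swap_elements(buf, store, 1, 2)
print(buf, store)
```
[3, 4, 2] [44, 36, 32, 36]
[3, 32, 2] [44, 36, 4, 36]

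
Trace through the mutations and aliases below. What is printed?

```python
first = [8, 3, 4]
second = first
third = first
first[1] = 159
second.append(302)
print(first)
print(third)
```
[8, 159, 4, 302]
[8, 159, 4, 302]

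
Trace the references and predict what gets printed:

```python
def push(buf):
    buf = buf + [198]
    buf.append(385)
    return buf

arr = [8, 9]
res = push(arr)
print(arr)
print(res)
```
[8, 9]
[8, 9, 198, 385]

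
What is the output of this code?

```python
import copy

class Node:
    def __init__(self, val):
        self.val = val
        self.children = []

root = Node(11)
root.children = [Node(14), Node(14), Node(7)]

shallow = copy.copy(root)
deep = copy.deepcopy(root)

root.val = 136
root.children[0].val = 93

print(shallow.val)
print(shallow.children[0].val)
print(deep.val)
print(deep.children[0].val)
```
11
93
11
14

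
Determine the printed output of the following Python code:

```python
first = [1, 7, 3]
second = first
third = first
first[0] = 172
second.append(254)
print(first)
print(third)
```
[172, 7, 3, 254]
[172, 7, 3, 254]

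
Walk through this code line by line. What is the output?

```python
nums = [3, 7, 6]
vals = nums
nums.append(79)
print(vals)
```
[3, 7, 6, 79]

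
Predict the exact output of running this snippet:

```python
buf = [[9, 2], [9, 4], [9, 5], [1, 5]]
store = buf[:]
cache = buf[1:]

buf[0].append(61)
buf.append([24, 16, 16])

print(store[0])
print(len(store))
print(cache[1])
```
[9, 2, 61]
4
[9, 5]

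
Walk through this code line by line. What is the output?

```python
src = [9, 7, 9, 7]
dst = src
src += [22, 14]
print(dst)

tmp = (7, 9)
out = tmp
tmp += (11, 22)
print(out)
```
[9, 7, 9, 7, 22, 14]
(7, 9)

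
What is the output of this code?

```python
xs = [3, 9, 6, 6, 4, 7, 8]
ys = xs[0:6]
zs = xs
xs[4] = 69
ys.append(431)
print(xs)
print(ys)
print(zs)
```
[3, 9, 6, 6, 69, 7, 8]
[3, 9, 6, 6, 4, 7, 431]
[3, 9, 6, 6, 69, 7, 8]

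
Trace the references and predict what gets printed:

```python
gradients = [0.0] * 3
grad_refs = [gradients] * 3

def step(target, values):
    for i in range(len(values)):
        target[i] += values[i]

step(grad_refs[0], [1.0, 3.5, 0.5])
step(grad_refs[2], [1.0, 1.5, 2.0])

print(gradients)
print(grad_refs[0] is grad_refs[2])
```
[2.0, 5.0, 2.5]
True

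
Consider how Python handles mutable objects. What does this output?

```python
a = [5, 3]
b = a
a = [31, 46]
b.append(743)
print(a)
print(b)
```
[31, 46]
[5, 3, 743]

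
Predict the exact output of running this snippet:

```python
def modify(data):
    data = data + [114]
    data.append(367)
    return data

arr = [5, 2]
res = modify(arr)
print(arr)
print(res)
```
[5, 2]
[5, 2, 114, 367]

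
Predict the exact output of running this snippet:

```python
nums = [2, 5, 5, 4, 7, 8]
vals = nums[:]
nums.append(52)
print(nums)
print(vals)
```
[2, 5, 5, 4, 7, 8, 52]
[2, 5, 5, 4, 7, 8]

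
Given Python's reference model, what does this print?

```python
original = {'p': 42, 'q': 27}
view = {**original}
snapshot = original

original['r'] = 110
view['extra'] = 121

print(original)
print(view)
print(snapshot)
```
{'p': 42, 'q': 27, 'r': 110}
{'p': 42, 'q': 27, 'extra': 121}
{'p': 42, 'q': 27, 'r': 110}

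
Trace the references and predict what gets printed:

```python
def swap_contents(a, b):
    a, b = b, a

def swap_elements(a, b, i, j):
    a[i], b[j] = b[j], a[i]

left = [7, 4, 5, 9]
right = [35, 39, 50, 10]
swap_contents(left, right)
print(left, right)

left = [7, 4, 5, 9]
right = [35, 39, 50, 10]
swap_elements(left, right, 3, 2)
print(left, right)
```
[7, 4, 5, 9] [35, 39, 50, 10]
[7, 4, 5, 50] [35, 39, 9, 10]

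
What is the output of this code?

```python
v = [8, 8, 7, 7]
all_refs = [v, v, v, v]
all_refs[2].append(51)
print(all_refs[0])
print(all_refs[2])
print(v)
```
[8, 8, 7, 7, 51]
[8, 8, 7, 7, 51]
[8, 8, 7, 7, 51]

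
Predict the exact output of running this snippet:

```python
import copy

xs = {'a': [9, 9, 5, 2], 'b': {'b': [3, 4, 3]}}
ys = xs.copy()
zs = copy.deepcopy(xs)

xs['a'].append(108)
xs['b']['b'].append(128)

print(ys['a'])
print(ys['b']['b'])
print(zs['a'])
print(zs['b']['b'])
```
[9, 9, 5, 2, 108]
[3, 4, 3, 128]
[9, 9, 5, 2]
[3, 4, 3]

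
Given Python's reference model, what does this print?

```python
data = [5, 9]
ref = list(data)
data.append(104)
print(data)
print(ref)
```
[5, 9, 104]
[5, 9]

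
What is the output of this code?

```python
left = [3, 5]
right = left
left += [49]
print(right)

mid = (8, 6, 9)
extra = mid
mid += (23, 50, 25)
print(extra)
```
[3, 5, 49]
(8, 6, 9)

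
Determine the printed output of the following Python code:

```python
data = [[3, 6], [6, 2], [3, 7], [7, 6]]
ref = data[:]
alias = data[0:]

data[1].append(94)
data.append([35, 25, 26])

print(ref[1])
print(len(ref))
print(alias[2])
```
[6, 2, 94]
4
[3, 7]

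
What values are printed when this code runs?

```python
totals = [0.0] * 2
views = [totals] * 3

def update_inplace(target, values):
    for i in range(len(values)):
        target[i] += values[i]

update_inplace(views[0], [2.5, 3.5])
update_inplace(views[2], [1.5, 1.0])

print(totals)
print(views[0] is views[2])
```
[4.0, 4.5]
True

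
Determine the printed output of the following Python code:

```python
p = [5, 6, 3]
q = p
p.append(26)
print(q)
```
[5, 6, 3, 26]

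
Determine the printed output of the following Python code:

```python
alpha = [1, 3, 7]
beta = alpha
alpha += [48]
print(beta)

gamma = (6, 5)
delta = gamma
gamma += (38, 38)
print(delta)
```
[1, 3, 7, 48]
(6, 5)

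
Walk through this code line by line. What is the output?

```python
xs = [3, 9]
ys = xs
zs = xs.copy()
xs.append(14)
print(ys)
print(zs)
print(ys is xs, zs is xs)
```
[3, 9, 14]
[3, 9]
True False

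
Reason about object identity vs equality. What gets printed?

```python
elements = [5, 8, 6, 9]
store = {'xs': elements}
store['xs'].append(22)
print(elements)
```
[5, 8, 6, 9, 22]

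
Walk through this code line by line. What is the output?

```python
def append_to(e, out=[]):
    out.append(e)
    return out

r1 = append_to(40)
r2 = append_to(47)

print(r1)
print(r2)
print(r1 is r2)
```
[40, 47]
[40, 47]
True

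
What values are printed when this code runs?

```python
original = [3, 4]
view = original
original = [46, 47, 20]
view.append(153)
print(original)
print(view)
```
[46, 47, 20]
[3, 4, 153]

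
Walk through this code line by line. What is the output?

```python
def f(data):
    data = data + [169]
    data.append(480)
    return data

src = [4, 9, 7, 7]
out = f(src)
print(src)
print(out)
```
[4, 9, 7, 7]
[4, 9, 7, 7, 169, 480]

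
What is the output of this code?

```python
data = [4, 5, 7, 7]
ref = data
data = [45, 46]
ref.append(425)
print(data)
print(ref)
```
[45, 46]
[4, 5, 7, 7, 425]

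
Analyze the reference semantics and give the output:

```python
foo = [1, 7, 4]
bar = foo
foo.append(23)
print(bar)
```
[1, 7, 4, 23]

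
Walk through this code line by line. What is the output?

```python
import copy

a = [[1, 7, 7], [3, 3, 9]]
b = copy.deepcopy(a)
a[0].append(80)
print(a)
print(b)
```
[[1, 7, 7, 80], [3, 3, 9]]
[[1, 7, 7], [3, 3, 9]]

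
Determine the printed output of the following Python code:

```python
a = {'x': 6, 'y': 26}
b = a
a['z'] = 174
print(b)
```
{'x': 6, 'y': 26, 'z': 174}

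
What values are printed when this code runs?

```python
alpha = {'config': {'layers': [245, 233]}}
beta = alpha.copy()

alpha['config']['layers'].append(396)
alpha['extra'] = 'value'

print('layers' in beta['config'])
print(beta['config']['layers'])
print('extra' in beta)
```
True
[245, 233, 396]
False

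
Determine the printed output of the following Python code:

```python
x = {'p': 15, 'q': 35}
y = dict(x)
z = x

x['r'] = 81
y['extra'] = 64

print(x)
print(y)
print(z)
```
{'p': 15, 'q': 35, 'r': 81}
{'p': 15, 'q': 35, 'extra': 64}
{'p': 15, 'q': 35, 'r': 81}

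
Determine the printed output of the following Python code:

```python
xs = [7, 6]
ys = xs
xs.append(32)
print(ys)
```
[7, 6, 32]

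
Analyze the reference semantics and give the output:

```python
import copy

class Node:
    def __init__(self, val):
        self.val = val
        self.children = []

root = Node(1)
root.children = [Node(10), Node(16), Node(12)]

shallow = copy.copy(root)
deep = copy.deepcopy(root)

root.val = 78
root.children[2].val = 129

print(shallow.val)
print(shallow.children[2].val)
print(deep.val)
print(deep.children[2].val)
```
1
129
1
12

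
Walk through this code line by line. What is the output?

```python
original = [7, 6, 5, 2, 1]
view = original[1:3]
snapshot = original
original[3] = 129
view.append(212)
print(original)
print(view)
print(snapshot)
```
[7, 6, 5, 129, 1]
[6, 5, 212]
[7, 6, 5, 129, 1]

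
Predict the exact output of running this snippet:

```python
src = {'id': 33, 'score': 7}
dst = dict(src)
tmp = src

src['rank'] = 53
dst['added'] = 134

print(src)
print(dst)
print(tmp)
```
{'id': 33, 'score': 7, 'rank': 53}
{'id': 33, 'score': 7, 'added': 134}
{'id': 33, 'score': 7, 'rank': 53}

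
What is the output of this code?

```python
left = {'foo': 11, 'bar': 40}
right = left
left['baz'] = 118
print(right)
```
{'foo': 11, 'bar': 40, 'baz': 118}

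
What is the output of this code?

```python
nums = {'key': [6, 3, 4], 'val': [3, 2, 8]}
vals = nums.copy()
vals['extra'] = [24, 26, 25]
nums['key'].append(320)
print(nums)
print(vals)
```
{'key': [6, 3, 4, 320], 'val': [3, 2, 8]}
{'key': [6, 3, 4, 320], 'val': [3, 2, 8], 'extra': [24, 26, 25]}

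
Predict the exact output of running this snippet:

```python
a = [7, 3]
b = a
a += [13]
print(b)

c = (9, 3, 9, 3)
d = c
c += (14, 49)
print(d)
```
[7, 3, 13]
(9, 3, 9, 3)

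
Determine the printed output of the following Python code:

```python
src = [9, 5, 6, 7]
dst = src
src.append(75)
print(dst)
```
[9, 5, 6, 7, 75]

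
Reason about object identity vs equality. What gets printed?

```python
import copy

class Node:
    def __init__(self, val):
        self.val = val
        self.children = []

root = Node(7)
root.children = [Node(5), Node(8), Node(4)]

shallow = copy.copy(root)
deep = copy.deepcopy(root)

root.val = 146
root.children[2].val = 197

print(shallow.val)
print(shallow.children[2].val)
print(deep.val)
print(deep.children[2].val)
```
7
197
7
4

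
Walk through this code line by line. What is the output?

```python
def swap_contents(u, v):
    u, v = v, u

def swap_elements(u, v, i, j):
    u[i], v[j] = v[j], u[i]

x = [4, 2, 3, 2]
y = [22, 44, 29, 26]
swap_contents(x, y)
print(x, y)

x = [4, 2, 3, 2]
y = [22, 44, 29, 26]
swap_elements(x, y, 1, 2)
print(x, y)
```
[4, 2, 3, 2] [22, 44, 29, 26]
[4, 29, 3, 2] [22, 44, 2, 26]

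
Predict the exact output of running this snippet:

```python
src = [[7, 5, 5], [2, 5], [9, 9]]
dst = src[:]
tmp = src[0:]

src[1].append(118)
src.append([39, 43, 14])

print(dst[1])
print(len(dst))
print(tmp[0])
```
[2, 5, 118]
3
[7, 5, 5]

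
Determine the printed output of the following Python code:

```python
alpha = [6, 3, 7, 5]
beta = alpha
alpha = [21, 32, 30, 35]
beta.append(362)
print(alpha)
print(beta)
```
[21, 32, 30, 35]
[6, 3, 7, 5, 362]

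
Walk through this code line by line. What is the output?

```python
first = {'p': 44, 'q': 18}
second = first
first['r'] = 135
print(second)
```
{'p': 44, 'q': 18, 'r': 135}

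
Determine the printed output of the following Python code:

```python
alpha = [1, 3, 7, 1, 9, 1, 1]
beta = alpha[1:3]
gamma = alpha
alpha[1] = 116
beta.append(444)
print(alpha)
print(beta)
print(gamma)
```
[1, 116, 7, 1, 9, 1, 1]
[3, 7, 444]
[1, 116, 7, 1, 9, 1, 1]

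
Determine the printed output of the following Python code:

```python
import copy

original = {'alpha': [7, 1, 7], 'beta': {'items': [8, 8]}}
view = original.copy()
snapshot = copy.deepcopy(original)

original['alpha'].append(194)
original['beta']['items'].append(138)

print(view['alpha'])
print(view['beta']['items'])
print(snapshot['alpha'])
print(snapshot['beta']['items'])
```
[7, 1, 7, 194]
[8, 8, 138]
[7, 1, 7]
[8, 8]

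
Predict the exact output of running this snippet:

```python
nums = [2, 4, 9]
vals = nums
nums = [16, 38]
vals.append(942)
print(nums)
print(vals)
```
[16, 38]
[2, 4, 9, 942]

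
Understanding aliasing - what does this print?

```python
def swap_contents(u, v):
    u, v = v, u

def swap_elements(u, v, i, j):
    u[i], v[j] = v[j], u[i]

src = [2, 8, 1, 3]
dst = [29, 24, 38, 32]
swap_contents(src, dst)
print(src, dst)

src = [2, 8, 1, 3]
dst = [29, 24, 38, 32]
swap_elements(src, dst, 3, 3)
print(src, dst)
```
[2, 8, 1, 3] [29, 24, 38, 32]
[2, 8, 1, 32] [29, 24, 38, 3]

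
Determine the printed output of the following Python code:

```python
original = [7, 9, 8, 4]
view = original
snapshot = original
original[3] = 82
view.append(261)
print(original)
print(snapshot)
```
[7, 9, 8, 82, 261]
[7, 9, 8, 82, 261]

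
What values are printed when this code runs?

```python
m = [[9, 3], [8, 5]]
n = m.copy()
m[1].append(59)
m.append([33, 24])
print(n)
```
[[9, 3], [8, 5, 59]]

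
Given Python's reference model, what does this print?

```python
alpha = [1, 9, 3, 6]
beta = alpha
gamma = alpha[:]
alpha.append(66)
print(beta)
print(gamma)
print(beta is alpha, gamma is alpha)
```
[1, 9, 3, 6, 66]
[1, 9, 3, 6]
True False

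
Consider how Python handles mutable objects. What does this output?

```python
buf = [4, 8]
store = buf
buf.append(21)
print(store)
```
[4, 8, 21]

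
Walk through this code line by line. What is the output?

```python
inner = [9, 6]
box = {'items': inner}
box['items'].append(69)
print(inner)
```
[9, 6, 69]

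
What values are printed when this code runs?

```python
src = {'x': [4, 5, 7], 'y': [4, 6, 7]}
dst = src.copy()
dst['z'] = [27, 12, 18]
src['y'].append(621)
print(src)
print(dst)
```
{'x': [4, 5, 7], 'y': [4, 6, 7, 621]}
{'x': [4, 5, 7], 'y': [4, 6, 7, 621], 'z': [27, 12, 18]}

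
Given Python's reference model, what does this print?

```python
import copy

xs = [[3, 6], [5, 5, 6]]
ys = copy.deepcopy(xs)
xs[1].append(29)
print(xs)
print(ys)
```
[[3, 6], [5, 5, 6, 29]]
[[3, 6], [5, 5, 6]]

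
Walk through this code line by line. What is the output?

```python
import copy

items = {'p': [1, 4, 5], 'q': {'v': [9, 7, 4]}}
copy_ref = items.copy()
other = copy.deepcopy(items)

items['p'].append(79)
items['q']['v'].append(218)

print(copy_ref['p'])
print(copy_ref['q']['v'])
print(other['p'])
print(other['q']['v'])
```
[1, 4, 5, 79]
[9, 7, 4, 218]
[1, 4, 5]
[9, 7, 4]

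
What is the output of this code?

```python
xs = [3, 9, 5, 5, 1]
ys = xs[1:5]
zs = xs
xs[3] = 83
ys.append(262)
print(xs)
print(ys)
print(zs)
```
[3, 9, 5, 83, 1]
[9, 5, 5, 1, 262]
[3, 9, 5, 83, 1]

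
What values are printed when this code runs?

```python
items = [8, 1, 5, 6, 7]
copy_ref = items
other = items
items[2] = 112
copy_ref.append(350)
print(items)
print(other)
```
[8, 1, 112, 6, 7, 350]
[8, 1, 112, 6, 7, 350]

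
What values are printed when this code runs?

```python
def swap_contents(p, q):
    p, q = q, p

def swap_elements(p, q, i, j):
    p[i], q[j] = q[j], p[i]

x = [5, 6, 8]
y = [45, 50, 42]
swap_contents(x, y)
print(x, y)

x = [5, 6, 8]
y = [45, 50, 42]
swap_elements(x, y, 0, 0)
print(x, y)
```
[5, 6, 8] [45, 50, 42]
[45, 6, 8] [5, 50, 42]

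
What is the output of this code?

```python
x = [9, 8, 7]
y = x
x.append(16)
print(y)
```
[9, 8, 7, 16]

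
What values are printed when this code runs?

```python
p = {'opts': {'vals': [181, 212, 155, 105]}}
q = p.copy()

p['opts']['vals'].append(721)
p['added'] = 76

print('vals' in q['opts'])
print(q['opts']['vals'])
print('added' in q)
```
True
[181, 212, 155, 105, 721]
False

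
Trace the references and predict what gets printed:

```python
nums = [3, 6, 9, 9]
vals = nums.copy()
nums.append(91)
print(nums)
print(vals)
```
[3, 6, 9, 9, 91]
[3, 6, 9, 9]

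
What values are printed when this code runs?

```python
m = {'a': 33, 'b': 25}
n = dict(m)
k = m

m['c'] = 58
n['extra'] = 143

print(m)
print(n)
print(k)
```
{'a': 33, 'b': 25, 'c': 58}
{'a': 33, 'b': 25, 'extra': 143}
{'a': 33, 'b': 25, 'c': 58}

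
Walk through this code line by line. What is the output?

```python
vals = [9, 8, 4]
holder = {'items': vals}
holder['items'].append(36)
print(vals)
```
[9, 8, 4, 36]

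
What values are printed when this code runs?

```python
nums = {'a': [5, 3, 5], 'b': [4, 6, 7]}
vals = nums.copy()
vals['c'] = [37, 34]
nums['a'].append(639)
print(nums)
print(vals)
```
{'a': [5, 3, 5, 639], 'b': [4, 6, 7]}
{'a': [5, 3, 5, 639], 'b': [4, 6, 7], 'c': [37, 34]}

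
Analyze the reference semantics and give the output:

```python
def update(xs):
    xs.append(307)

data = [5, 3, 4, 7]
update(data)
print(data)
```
[5, 3, 4, 7, 307]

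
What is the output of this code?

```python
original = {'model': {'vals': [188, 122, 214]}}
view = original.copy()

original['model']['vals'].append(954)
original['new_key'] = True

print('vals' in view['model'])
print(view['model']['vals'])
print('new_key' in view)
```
True
[188, 122, 214, 954]
False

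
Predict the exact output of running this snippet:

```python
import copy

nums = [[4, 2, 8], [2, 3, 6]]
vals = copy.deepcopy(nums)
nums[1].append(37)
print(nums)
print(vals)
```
[[4, 2, 8], [2, 3, 6, 37]]
[[4, 2, 8], [2, 3, 6]]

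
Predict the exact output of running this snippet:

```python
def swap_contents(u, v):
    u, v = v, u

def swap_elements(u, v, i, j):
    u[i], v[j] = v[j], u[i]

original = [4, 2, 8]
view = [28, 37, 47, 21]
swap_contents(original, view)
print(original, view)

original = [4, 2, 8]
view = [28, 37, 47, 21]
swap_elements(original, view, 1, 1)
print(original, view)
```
[4, 2, 8] [28, 37, 47, 21]
[4, 37, 8] [28, 2, 47, 21]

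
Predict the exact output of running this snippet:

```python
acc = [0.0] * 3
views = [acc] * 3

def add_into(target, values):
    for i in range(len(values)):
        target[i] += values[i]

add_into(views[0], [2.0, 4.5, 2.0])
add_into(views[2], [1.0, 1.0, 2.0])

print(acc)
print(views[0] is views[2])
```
[3.0, 5.5, 4.0]
True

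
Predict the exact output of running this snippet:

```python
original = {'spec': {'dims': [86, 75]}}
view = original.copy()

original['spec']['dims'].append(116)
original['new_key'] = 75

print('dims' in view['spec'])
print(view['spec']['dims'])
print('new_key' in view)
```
True
[86, 75, 116]
False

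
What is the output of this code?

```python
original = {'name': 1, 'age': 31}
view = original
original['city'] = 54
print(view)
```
{'name': 1, 'age': 31, 'city': 54}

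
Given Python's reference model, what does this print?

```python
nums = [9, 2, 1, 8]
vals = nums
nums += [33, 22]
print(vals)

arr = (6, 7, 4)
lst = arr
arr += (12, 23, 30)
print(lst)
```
[9, 2, 1, 8, 33, 22]
(6, 7, 4)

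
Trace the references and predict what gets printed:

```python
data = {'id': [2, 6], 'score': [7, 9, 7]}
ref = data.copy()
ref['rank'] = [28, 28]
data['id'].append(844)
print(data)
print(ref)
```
{'id': [2, 6, 844], 'score': [7, 9, 7]}
{'id': [2, 6, 844], 'score': [7, 9, 7], 'rank': [28, 28]}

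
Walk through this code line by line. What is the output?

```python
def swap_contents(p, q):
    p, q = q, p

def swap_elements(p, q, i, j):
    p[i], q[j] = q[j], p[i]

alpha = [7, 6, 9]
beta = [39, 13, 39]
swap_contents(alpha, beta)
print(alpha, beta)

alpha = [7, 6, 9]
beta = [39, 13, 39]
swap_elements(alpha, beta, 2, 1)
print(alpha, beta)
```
[7, 6, 9] [39, 13, 39]
[7, 6, 13] [39, 9, 39]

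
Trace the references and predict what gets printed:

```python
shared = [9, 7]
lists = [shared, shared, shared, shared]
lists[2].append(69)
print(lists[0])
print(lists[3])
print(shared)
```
[9, 7, 69]
[9, 7, 69]
[9, 7, 69]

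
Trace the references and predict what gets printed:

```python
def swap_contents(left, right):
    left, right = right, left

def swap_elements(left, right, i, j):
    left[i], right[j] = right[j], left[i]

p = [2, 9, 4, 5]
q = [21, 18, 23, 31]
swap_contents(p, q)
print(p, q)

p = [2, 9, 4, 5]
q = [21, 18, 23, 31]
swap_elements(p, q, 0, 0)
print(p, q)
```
[2, 9, 4, 5] [21, 18, 23, 31]
[21, 9, 4, 5] [2, 18, 23, 31]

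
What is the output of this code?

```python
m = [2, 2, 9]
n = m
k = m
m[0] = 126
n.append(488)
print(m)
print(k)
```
[126, 2, 9, 488]
[126, 2, 9, 488]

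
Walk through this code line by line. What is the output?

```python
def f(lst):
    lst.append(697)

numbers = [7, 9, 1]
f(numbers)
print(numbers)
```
[7, 9, 1, 697]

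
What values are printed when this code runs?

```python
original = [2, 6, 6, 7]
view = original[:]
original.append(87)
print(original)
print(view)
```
[2, 6, 6, 7, 87]
[2, 6, 6, 7]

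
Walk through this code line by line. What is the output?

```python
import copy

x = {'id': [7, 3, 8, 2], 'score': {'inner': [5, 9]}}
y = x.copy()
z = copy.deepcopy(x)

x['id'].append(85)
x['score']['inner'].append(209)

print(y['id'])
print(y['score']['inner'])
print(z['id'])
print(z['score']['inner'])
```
[7, 3, 8, 2, 85]
[5, 9, 209]
[7, 3, 8, 2]
[5, 9]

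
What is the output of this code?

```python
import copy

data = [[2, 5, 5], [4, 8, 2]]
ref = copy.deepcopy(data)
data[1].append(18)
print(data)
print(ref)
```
[[2, 5, 5], [4, 8, 2, 18]]
[[2, 5, 5], [4, 8, 2]]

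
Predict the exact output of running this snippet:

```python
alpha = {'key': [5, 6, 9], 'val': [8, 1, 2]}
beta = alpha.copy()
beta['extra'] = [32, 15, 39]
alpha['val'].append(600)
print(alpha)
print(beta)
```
{'key': [5, 6, 9], 'val': [8, 1, 2, 600]}
{'key': [5, 6, 9], 'val': [8, 1, 2, 600], 'extra': [32, 15, 39]}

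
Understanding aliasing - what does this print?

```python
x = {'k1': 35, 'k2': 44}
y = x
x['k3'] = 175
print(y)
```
{'k1': 35, 'k2': 44, 'k3': 175}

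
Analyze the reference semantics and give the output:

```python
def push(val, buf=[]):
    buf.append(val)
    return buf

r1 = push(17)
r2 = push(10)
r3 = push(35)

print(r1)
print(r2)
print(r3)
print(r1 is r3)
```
[17, 10, 35]
[17, 10, 35]
[17, 10, 35]
True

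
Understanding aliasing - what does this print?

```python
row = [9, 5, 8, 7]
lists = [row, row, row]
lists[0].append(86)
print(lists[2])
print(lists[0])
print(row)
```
[9, 5, 8, 7, 86]
[9, 5, 8, 7, 86]
[9, 5, 8, 7, 86]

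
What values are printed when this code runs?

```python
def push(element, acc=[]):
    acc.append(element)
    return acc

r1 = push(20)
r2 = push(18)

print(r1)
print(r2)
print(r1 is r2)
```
[20, 18]
[20, 18]
True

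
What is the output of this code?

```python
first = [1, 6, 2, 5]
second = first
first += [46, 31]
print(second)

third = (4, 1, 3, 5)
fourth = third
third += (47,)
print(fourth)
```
[1, 6, 2, 5, 46, 31]
(4, 1, 3, 5)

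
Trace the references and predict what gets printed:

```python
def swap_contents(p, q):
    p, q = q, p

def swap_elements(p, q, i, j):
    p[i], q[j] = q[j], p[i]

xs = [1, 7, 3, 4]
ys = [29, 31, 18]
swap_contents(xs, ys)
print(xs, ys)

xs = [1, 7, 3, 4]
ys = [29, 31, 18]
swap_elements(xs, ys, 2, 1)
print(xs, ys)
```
[1, 7, 3, 4] [29, 31, 18]
[1, 7, 31, 4] [29, 3, 18]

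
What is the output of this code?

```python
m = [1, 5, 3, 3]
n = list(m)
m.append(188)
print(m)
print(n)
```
[1, 5, 3, 3, 188]
[1, 5, 3, 3]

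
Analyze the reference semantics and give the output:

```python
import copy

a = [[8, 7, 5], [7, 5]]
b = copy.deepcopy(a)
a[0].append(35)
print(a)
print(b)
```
[[8, 7, 5, 35], [7, 5]]
[[8, 7, 5], [7, 5]]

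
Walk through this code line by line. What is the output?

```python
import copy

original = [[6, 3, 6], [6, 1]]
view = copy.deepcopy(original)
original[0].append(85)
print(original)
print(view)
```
[[6, 3, 6, 85], [6, 1]]
[[6, 3, 6], [6, 1]]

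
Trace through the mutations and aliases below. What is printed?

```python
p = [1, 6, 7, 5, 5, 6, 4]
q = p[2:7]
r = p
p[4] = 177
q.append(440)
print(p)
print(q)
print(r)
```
[1, 6, 7, 5, 177, 6, 4]
[7, 5, 5, 6, 4, 440]
[1, 6, 7, 5, 177, 6, 4]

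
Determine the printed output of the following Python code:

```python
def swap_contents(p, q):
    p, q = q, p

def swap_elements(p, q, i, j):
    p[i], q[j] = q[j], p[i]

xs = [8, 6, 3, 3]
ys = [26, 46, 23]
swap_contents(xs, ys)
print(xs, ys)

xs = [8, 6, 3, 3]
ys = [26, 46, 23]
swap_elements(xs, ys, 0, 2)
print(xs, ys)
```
[8, 6, 3, 3] [26, 46, 23]
[23, 6, 3, 3] [26, 46, 8]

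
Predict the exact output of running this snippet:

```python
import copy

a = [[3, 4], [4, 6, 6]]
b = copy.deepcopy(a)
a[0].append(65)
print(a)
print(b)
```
[[3, 4, 65], [4, 6, 6]]
[[3, 4], [4, 6, 6]]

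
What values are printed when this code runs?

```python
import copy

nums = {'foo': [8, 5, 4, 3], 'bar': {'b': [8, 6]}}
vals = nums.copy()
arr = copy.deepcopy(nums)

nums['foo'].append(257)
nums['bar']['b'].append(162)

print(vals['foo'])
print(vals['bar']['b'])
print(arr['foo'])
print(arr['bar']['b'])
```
[8, 5, 4, 3, 257]
[8, 6, 162]
[8, 5, 4, 3]
[8, 6]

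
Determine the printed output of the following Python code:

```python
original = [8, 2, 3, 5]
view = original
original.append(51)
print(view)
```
[8, 2, 3, 5, 51]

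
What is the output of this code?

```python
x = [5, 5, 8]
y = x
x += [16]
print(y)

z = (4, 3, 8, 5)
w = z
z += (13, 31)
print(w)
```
[5, 5, 8, 16]
(4, 3, 8, 5)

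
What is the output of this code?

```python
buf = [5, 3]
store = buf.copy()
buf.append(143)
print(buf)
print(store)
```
[5, 3, 143]
[5, 3]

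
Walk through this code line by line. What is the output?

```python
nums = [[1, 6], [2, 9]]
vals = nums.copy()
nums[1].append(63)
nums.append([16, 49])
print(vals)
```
[[1, 6], [2, 9, 63]]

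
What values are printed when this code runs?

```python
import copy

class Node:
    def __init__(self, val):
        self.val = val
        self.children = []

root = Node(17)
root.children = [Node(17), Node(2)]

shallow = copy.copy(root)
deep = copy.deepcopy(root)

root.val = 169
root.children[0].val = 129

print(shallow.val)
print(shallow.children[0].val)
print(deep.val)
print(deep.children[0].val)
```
17
129
17
17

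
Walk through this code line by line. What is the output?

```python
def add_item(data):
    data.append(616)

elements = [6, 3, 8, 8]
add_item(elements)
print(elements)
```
[6, 3, 8, 8, 616]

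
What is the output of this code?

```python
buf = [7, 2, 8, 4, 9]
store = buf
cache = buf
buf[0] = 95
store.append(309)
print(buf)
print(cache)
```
[95, 2, 8, 4, 9, 309]
[95, 2, 8, 4, 9, 309]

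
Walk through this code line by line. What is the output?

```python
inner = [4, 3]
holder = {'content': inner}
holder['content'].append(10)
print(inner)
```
[4, 3, 10]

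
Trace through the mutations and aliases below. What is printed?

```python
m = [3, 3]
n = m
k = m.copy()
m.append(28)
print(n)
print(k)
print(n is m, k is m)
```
[3, 3, 28]
[3, 3]
True False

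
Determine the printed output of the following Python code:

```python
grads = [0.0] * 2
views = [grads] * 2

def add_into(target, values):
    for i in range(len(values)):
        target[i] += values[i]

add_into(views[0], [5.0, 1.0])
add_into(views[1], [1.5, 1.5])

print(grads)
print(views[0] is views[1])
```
[6.5, 2.5]
True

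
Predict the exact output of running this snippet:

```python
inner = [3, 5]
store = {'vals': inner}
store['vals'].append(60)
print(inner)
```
[3, 5, 60]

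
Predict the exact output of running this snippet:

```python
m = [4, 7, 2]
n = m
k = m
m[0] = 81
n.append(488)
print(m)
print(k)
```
[81, 7, 2, 488]
[81, 7, 2, 488]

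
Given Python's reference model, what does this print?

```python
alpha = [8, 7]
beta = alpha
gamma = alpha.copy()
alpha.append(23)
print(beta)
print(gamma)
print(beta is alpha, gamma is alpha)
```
[8, 7, 23]
[8, 7]
True False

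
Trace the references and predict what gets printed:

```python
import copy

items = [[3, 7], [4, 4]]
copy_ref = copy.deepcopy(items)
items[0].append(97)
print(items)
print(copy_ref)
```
[[3, 7, 97], [4, 4]]
[[3, 7], [4, 4]]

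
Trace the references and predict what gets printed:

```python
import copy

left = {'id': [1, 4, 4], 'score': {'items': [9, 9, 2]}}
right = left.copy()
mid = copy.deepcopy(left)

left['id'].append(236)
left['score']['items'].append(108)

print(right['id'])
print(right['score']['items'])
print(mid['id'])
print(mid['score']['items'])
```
[1, 4, 4, 236]
[9, 9, 2, 108]
[1, 4, 4]
[9, 9, 2]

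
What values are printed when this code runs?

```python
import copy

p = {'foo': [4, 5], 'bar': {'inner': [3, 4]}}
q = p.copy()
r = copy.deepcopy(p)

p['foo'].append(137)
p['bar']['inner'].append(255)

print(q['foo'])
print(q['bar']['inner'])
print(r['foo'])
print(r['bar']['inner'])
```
[4, 5, 137]
[3, 4, 255]
[4, 5]
[3, 4]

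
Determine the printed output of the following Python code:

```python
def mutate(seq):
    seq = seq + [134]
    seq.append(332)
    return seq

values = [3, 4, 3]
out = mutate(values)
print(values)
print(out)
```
[3, 4, 3]
[3, 4, 3, 134, 332]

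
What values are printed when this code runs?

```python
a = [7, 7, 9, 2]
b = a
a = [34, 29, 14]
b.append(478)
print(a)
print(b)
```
[34, 29, 14]
[7, 7, 9, 2, 478]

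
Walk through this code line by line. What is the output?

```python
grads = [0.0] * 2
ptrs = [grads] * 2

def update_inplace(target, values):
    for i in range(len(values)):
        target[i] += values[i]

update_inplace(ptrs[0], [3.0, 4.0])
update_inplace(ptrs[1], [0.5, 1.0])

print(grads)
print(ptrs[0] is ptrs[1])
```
[3.5, 5.0]
True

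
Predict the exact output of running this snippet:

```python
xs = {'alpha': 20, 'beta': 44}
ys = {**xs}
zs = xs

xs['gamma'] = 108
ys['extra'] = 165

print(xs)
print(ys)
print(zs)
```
{'alpha': 20, 'beta': 44, 'gamma': 108}
{'alpha': 20, 'beta': 44, 'extra': 165}
{'alpha': 20, 'beta': 44, 'gamma': 108}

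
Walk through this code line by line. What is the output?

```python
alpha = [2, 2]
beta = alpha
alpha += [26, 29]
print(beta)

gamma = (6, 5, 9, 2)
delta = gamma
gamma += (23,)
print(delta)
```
[2, 2, 26, 29]
(6, 5, 9, 2)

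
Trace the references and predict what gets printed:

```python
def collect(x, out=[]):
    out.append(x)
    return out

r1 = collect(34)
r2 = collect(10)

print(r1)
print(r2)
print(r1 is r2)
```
[34, 10]
[34, 10]
True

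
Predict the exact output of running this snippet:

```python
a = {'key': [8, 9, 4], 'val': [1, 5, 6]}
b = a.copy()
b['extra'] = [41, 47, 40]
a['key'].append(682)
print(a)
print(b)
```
{'key': [8, 9, 4, 682], 'val': [1, 5, 6]}
{'key': [8, 9, 4, 682], 'val': [1, 5, 6], 'extra': [41, 47, 40]}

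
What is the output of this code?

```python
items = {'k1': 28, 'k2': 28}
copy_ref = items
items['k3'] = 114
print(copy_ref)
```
{'k1': 28, 'k2': 28, 'k3': 114}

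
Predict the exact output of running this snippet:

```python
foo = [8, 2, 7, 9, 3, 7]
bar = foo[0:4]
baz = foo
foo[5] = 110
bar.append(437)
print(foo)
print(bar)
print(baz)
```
[8, 2, 7, 9, 3, 110]
[8, 2, 7, 9, 437]
[8, 2, 7, 9, 3, 110]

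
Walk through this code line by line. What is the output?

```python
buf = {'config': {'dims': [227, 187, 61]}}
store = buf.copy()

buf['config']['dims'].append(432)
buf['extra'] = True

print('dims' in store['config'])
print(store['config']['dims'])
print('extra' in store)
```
True
[227, 187, 61, 432]
False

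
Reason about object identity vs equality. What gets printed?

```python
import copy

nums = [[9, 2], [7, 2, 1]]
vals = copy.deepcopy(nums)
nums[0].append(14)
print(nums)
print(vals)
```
[[9, 2, 14], [7, 2, 1]]
[[9, 2], [7, 2, 1]]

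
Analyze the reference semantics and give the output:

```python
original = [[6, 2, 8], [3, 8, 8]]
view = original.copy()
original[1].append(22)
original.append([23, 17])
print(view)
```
[[6, 2, 8], [3, 8, 8, 22]]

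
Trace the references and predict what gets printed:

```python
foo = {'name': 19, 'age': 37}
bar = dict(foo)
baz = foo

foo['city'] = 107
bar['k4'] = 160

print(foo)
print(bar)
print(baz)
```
{'name': 19, 'age': 37, 'city': 107}
{'name': 19, 'age': 37, 'k4': 160}
{'name': 19, 'age': 37, 'city': 107}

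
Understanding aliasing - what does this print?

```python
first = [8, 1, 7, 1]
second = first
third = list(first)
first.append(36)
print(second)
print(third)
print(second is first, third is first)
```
[8, 1, 7, 1, 36]
[8, 1, 7, 1]
True False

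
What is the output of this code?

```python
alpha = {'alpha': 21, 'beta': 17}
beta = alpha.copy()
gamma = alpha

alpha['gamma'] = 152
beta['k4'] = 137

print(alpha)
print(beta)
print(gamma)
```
{'alpha': 21, 'beta': 17, 'gamma': 152}
{'alpha': 21, 'beta': 17, 'k4': 137}
{'alpha': 21, 'beta': 17, 'gamma': 152}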